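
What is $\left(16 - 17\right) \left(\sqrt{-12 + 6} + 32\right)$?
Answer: $-32 - i \sqrt{6} \approx -32.0 - 2.4495 i$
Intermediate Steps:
$\left(16 - 17\right) \left(\sqrt{-12 + 6} + 32\right) = \left(16 - 17\right) \left(\sqrt{-6} + 32\right) = - (i \sqrt{6} + 32) = - (32 + i \sqrt{6}) = -32 - i \sqrt{6}$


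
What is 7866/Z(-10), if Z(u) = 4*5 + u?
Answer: 3933/5 ≈ 786.60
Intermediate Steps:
Z(u) = 20 + u
7866/Z(-10) = 7866/(20 - 10) = 7866/10 = 7866*(⅒) = 3933/5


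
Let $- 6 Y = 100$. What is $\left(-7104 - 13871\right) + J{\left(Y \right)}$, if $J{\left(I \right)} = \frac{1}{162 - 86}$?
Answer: $- \frac{1594099}{76} \approx -20975.0$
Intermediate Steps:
$Y = - \frac{50}{3}$ ($Y = \left(- \frac{1}{6}\right) 100 = - \frac{50}{3} \approx -16.667$)
$J{\left(I \right)} = \frac{1}{76}$
$\left(-7104 - 13871\right) + J{\left(Y \right)} = \left(-7104 - 13871\right) + \frac{1}{76} = -20975 + \frac{1}{76} = - \frac{1594099}{76}$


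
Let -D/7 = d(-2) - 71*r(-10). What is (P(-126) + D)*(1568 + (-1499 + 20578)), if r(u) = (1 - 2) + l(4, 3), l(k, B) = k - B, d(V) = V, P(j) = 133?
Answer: 3035109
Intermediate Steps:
r(u) = 0 (r(u) = (1 - 2) + (4 - 1*3) = -1 + (4 - 3) = -1 + 1 = 0)
D = 14 (D = -7*(-2 - 71*0) = -7*(-2 + 0) = -7*(-2) = 14)
(P(-126) + D)*(1568 + (-1499 + 20578)) = (133 + 14)*(1568 + (-1499 + 20578)) = 147*(1568 + 19079) = 147*20647 = 3035109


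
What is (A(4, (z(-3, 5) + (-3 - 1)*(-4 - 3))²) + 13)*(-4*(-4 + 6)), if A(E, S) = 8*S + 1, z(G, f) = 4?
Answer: -65648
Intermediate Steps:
A(E, S) = 1 + 8*S
(A(4, (z(-3, 5) + (-3 - 1)*(-4 - 3))²) + 13)*(-4*(-4 + 6)) = ((1 + 8*(4 + (-3 - 1)*(-4 - 3))²) + 13)*(-4*(-4 + 6)) = ((1 + 8*(4 - 4*(-7))²) + 13)*(-4*2) = ((1 + 8*(4 + 28)²) + 13)*(-8) = ((1 + 8*32²) + 13)*(-8) = ((1 + 8*1024) + 13)*(-8) = ((1 + 8192) + 13)*(-8) = (8193 + 13)*(-8) = 8206*(-8) = -65648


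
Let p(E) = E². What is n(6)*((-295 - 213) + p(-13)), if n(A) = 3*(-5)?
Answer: 5085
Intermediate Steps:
n(A) = -15
n(6)*((-295 - 213) + p(-13)) = -15*((-295 - 213) + (-13)²) = -15*(-508 + 169) = -15*(-339) = 5085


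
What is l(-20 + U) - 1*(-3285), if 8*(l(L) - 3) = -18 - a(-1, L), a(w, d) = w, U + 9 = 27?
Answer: 26287/8 ≈ 3285.9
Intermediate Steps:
U = 18 (U = -9 + 27 = 18)
l(L) = 7/8 (l(L) = 3 + (-18 - 1*(-1))/8 = 3 + (-18 + 1)/8 = 3 + (1/8)*(-17) = 3 - 17/8 = 7/8)
l(-20 + U) - 1*(-3285) = 7/8 - 1*(-3285) = 7/8 + 3285 = 26287/8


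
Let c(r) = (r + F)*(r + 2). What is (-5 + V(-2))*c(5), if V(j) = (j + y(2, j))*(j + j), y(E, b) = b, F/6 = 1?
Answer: 847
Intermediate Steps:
F = 6 (F = 6*1 = 6)
c(r) = (2 + r)*(6 + r) (c(r) = (r + 6)*(r + 2) = (6 + r)*(2 + r) = (2 + r)*(6 + r))
V(j) = 4*j**2 (V(j) = (j + j)*(j + j) = (2*j)*(2*j) = 4*j**2)
(-5 + V(-2))*c(5) = (-5 + 4*(-2)**2)*(12 + 5**2 + 8*5) = (-5 + 4*4)*(12 + 25 + 40) = (-5 + 16)*77 = 11*77 = 847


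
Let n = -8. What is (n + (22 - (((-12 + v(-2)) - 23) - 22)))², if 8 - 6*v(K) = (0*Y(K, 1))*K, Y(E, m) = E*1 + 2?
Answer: 43681/9 ≈ 4853.4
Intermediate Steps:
Y(E, m) = 2 + E (Y(E, m) = E + 2 = 2 + E)
v(K) = 4/3 (v(K) = 4/3 - 0*(2 + K)*K/6 = 4/3 - 0*K = 4/3 - ⅙*0 = 4/3 + 0 = 4/3)
(n + (22 - (((-12 + v(-2)) - 23) - 22)))² = (-8 + (22 - (((-12 + 4/3) - 23) - 22)))² = (-8 + (22 - ((-32/3 - 23) - 22)))² = (-8 + (22 - (-101/3 - 22)))² = (-8 + (22 - 1*(-167/3)))² = (-8 + (22 + 167/3))² = (-8 + 233/3)² = (209/3)² = 43681/9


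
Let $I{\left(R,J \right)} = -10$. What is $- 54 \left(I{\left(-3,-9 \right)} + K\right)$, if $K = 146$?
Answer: $-7344$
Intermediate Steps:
$- 54 \left(I{\left(-3,-9 \right)} + K\right) = - 54 \left(-10 + 146\right) = \left(-54\right) 136 = -7344$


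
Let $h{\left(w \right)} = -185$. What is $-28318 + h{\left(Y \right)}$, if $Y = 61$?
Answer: $-28503$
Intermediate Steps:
$-28318 + h{\left(Y \right)} = -28318 - 185 = -28503$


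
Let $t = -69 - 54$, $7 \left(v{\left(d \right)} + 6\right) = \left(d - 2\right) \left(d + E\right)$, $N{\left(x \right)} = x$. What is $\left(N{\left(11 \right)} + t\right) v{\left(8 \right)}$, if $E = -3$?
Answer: $192$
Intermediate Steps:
$v{\left(d \right)} = -6 + \frac{\left(-3 + d\right) \left(-2 + d\right)}{7}$ ($v{\left(d \right)} = -6 + \frac{\left(d - 2\right) \left(d - 3\right)}{7} = -6 + \frac{\left(-2 + d\right) \left(-3 + d\right)}{7} = -6 + \frac{\left(-3 + d\right) \left(-2 + d\right)}{7}$)
$t = -123$
$\left(N{\left(11 \right)} + t\right) v{\left(8 \right)} = \left(11 - 123\right) \left(- \frac{36}{7} - \frac{40}{7} + \frac{8^{2}}{7}\right) = - 112 \left(- \frac{36}{7} - \frac{40}{7} + \frac{1}{7} \cdot 64\right) = - 112 \left(- \frac{36}{7} - \frac{40}{7} + \frac{64}{7}\right) = \left(-112\right) \left(- \frac{12}{7}\right) = 192$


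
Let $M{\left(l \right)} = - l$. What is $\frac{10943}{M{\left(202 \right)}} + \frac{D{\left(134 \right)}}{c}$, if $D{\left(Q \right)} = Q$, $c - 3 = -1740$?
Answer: $- \frac{19035059}{350874} \approx -54.25$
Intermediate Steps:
$c = -1737$ ($c = 3 - 1740 = -1737$)
$\frac{10943}{M{\left(202 \right)}} + \frac{D{\left(134 \right)}}{c} = \frac{10943}{\left(-1\right) 202} + \frac{134}{-1737} = \frac{10943}{-202} + 134 \left(- \frac{1}{1737}\right) = 10943 \left(- \frac{1}{202}\right) - \frac{134}{1737} = - \frac{10943}{202} - \frac{134}{1737} = - \frac{19035059}{350874}$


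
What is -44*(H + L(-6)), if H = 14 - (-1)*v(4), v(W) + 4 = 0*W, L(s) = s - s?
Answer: -440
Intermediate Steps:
L(s) = 0
v(W) = -4 (v(W) = -4 + 0*W = -4 + 0 = -4)
H = 10 (H = 14 - (-1)*(-4) = 14 - 1*4 = 14 - 4 = 10)
-44*(H + L(-6)) = -44*(10 + 0) = -44*10 = -440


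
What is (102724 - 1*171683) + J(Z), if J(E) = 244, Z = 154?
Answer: -68715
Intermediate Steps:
(102724 - 1*171683) + J(Z) = (102724 - 1*171683) + 244 = (102724 - 171683) + 244 = -68959 + 244 = -68715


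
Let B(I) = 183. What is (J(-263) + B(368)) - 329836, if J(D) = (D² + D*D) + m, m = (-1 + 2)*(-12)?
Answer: -191327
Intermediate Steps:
m = -12 (m = 1*(-12) = -12)
J(D) = -12 + 2*D² (J(D) = (D² + D*D) - 12 = (D² + D²) - 12 = 2*D² - 12 = -12 + 2*D²)
(J(-263) + B(368)) - 329836 = ((-12 + 2*(-263)²) + 183) - 329836 = ((-12 + 2*69169) + 183) - 329836 = ((-12 + 138338) + 183) - 329836 = (138326 + 183) - 329836 = 138509 - 329836 = -191327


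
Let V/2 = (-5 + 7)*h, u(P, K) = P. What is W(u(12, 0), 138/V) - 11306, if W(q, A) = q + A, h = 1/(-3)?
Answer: -22795/2 ≈ -11398.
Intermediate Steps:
h = -1/3 ≈ -0.33333
V = -4/3 (V = 2*((-5 + 7)*(-1/3)) = 2*(2*(-1/3)) = 2*(-2/3) = -4/3 ≈ -1.3333)
W(q, A) = A + q
W(u(12, 0), 138/V) - 11306 = (138/(-4/3) + 12) - 11306 = (138*(-3/4) + 12) - 11306 = (-207/2 + 12) - 11306 = -183/2 - 11306 = -22795/2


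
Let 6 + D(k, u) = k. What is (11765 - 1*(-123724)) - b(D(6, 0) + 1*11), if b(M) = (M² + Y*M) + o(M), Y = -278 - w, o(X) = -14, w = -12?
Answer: 138308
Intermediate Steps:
D(k, u) = -6 + k
Y = -266 (Y = -278 - 1*(-12) = -278 + 12 = -266)
b(M) = -14 + M² - 266*M (b(M) = (M² - 266*M) - 14 = -14 + M² - 266*M)
(11765 - 1*(-123724)) - b(D(6, 0) + 1*11) = (11765 - 1*(-123724)) - (-14 + ((-6 + 6) + 1*11)² - 266*((-6 + 6) + 1*11)) = (11765 + 123724) - (-14 + (0 + 11)² - 266*(0 + 11)) = 135489 - (-14 + 11² - 266*11) = 135489 - (-14 + 121 - 2926) = 135489 - 1*(-2819) = 135489 + 2819 = 138308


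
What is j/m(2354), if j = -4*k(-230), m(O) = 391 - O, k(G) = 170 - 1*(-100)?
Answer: 1080/1963 ≈ 0.55018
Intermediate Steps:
k(G) = 270 (k(G) = 170 + 100 = 270)
j = -1080 (j = -4*270 = -1080)
j/m(2354) = -1080/(391 - 1*2354) = -1080/(391 - 2354) = -1080/(-1963) = -1080*(-1/1963) = 1080/1963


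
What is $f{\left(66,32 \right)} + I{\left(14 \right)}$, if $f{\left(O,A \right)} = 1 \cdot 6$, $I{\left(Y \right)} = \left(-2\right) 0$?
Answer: $6$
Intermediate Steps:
$I{\left(Y \right)} = 0$
$f{\left(O,A \right)} = 6$
$f{\left(66,32 \right)} + I{\left(14 \right)} = 6 + 0 = 6$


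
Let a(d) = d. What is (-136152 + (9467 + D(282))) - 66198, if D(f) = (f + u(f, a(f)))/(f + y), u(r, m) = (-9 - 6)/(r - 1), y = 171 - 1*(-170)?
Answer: -33766597402/175063 ≈ -1.9288e+5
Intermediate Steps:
y = 341 (y = 171 + 170 = 341)
u(r, m) = -15/(-1 + r)
D(f) = (f - 15/(-1 + f))/(341 + f) (D(f) = (f - 15/(-1 + f))/(f + 341) = (f - 15/(-1 + f))/(341 + f))
(-136152 + (9467 + D(282))) - 66198 = (-136152 + (9467 + (-15 + 282*(-1 + 282))/((-1 + 282)*(341 + 282)))) - 66198 = (-136152 + (9467 + (-15 + 282*281)/(281*623))) - 66198 = (-136152 + (9467 + (1/281)*(1/623)*(-15 + 79242))) - 66198 = (-136152 + (9467 + (1/281)*(1/623)*79227)) - 66198 = (-136152 + (9467 + 79227/175063)) - 66198 = (-136152 + 1657400648/175063) - 66198 = -22177776928/175063 - 66198 = -33766597402/175063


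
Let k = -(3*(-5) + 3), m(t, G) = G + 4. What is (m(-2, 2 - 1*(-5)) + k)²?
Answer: 529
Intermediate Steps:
m(t, G) = 4 + G
k = 12 (k = -(-15 + 3) = -1*(-12) = 12)
(m(-2, 2 - 1*(-5)) + k)² = ((4 + (2 - 1*(-5))) + 12)² = ((4 + (2 + 5)) + 12)² = ((4 + 7) + 12)² = (11 + 12)² = 23² = 529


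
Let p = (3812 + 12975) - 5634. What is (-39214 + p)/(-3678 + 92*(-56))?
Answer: 28061/8830 ≈ 3.1779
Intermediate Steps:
p = 11153 (p = 16787 - 5634 = 11153)
(-39214 + p)/(-3678 + 92*(-56)) = (-39214 + 11153)/(-3678 + 92*(-56)) = -28061/(-3678 - 5152) = -28061/(-8830) = -28061*(-1/8830) = 28061/8830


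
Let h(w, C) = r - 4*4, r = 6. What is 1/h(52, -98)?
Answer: -1/10 ≈ -0.10000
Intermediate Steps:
h(w, C) = -10 (h(w, C) = 6 - 4*4 = 6 - 16 = -10)
1/h(52, -98) = 1/(-10) = -1/10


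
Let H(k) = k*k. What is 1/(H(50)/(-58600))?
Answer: -586/25 ≈ -23.440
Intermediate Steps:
H(k) = k²
1/(H(50)/(-58600)) = 1/(50²/(-58600)) = 1/(2500*(-1/58600)) = 1/(-25/586) = -586/25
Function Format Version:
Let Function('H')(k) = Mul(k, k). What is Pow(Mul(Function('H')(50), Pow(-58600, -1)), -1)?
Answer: Rational(-586, 25) ≈ -23.440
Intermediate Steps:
Function('H')(k) = Pow(k, 2)
Pow(Mul(Function('H')(50), Pow(-58600, -1)), -1) = Pow(Mul(Pow(50, 2), Pow(-58600, -1)), -1) = Pow(Mul(2500, Rational(-1, 58600)), -1) = Pow(Rational(-25, 586), -1) = Rational(-586, 25)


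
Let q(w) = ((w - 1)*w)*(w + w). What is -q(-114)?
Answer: 2989080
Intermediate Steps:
q(w) = 2*w²*(-1 + w) (q(w) = ((-1 + w)*w)*(2*w) = (w*(-1 + w))*(2*w) = 2*w²*(-1 + w))
-q(-114) = -2*(-114)²*(-1 - 114) = -2*12996*(-115) = -1*(-2989080) = 2989080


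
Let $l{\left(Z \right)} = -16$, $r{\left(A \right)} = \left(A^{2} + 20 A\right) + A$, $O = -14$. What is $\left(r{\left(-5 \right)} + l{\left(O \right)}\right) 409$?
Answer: $-39264$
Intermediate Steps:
$r{\left(A \right)} = A^{2} + 21 A$
$\left(r{\left(-5 \right)} + l{\left(O \right)}\right) 409 = \left(- 5 \left(21 - 5\right) - 16\right) 409 = \left(\left(-5\right) 16 - 16\right) 409 = \left(-80 - 16\right) 409 = \left(-96\right) 409 = -39264$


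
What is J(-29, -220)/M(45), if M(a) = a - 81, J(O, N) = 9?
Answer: -¼ ≈ -0.25000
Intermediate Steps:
M(a) = -81 + a
J(-29, -220)/M(45) = 9/(-81 + 45) = 9/(-36) = 9*(-1/36) = -¼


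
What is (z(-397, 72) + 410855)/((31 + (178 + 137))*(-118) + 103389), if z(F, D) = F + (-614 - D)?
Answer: 409772/62561 ≈ 6.5500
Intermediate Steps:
z(F, D) = -614 + F - D
(z(-397, 72) + 410855)/((31 + (178 + 137))*(-118) + 103389) = ((-614 - 397 - 1*72) + 410855)/((31 + (178 + 137))*(-118) + 103389) = ((-614 - 397 - 72) + 410855)/((31 + 315)*(-118) + 103389) = (-1083 + 410855)/(346*(-118) + 103389) = 409772/(-40828 + 103389) = 409772/62561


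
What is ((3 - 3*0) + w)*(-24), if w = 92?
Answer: -2280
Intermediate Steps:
((3 - 3*0) + w)*(-24) = ((3 - 3*0) + 92)*(-24) = ((3 + 0) + 92)*(-24) = (3 + 92)*(-24) = 95*(-24) = -2280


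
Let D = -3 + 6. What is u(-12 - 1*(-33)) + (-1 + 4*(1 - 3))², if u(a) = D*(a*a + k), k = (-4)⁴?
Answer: 2172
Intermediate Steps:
D = 3
k = 256
u(a) = 768 + 3*a² (u(a) = 3*(a*a + 256) = 3*(a² + 256) = 3*(256 + a²) = 768 + 3*a²)
u(-12 - 1*(-33)) + (-1 + 4*(1 - 3))² = (768 + 3*(-12 - 1*(-33))²) + (-1 + 4*(1 - 3))² = (768 + 3*(-12 + 33)²) + (-1 + 4*(-2))² = (768 + 3*21²) + (-1 - 8)² = (768 + 3*441) + (-9)² = (768 + 1323) + 81 = 2091 + 81 = 2172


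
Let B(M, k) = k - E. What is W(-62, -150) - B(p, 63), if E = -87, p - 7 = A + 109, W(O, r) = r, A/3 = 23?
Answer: -300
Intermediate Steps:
A = 69 (A = 3*23 = 69)
p = 185 (p = 7 + (69 + 109) = 7 + 178 = 185)
B(M, k) = 87 + k (B(M, k) = k - 1*(-87) = k + 87 = 87 + k)
W(-62, -150) - B(p, 63) = -150 - (87 + 63) = -150 - 1*150 = -150 - 150 = -300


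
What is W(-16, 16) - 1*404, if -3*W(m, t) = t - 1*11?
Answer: -1217/3 ≈ -405.67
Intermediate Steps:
W(m, t) = 11/3 - t/3 (W(m, t) = -(t - 1*11)/3 = -(t - 11)/3 = -(-11 + t)/3 = 11/3 - t/3)
W(-16, 16) - 1*404 = (11/3 - ⅓*16) - 1*404 = (11/3 - 16/3) - 404 = -5/3 - 404 = -1217/3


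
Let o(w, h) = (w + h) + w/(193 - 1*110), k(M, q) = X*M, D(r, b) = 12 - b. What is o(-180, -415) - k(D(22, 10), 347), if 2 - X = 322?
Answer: 3555/83 ≈ 42.831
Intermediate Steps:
X = -320 (X = 2 - 1*322 = 2 - 322 = -320)
k(M, q) = -320*M
o(w, h) = h + 84*w/83 (o(w, h) = (h + w) + w/(193 - 110) = (h + w) + w/83 = h + 84*w/83)
o(-180, -415) - k(D(22, 10), 347) = (-415 + (84/83)*(-180)) - (-320)*(12 - 1*10) = (-415 - 15120/83) - (-320)*(12 - 10) = -49565/83 - (-320)*2 = -49565/83 - 1*(-640) = -49565/83 + 640 = 3555/83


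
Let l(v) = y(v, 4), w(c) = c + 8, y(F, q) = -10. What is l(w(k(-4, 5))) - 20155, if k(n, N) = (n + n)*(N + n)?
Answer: -20165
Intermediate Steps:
k(n, N) = 2*n*(N + n) (k(n, N) = (2*n)*(N + n) = 2*n*(N + n))
w(c) = 8 + c
l(v) = -10
l(w(k(-4, 5))) - 20155 = -10 - 20155 = -20165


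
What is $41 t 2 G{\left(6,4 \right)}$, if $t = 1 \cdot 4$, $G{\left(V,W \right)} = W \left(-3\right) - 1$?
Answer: $-4264$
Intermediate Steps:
$G{\left(V,W \right)} = -1 - 3 W$ ($G{\left(V,W \right)} = - 3 W - 1 = -1 - 3 W$)
$t = 4$
$41 t 2 G{\left(6,4 \right)} = 41 \cdot 4 \cdot 2 \left(-1 - 12\right) = 41 \cdot 8 \left(-1 - 12\right) = 328 \left(-13\right) = -4264$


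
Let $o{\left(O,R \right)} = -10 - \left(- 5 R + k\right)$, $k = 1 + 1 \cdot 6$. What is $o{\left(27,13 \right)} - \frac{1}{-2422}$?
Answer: $\frac{116257}{2422} \approx 48.0$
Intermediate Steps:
$k = 7$ ($k = 1 + 6 = 7$)
$o{\left(O,R \right)} = -17 + 5 R$ ($o{\left(O,R \right)} = -10 - \left(- 5 R + 7\right) = -10 - \left(7 - 5 R\right) = -10 + \left(-7 + 5 R\right) = -17 + 5 R$)
$o{\left(27,13 \right)} - \frac{1}{-2422} = \left(-17 + 5 \cdot 13\right) - \frac{1}{-2422} = \left(-17 + 65\right) - - \frac{1}{2422} = 48 + \frac{1}{2422} = \frac{116257}{2422}$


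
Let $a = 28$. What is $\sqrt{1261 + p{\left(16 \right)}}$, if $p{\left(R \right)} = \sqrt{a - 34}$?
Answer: $\sqrt{1261 + i \sqrt{6}} \approx 35.511 + 0.0345 i$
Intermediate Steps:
$p{\left(R \right)} = i \sqrt{6}$ ($p{\left(R \right)} = \sqrt{28 - 34} = \sqrt{-6} = i \sqrt{6}$)
$\sqrt{1261 + p{\left(16 \right)}} = \sqrt{1261 + i \sqrt{6}}$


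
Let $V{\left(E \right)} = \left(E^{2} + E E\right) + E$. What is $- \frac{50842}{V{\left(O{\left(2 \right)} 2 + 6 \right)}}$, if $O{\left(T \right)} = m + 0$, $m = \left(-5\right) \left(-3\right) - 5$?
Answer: $- \frac{25421}{689} \approx -36.896$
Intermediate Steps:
$m = 10$ ($m = 15 - 5 = 10$)
$O{\left(T \right)} = 10$ ($O{\left(T \right)} = 10 + 0 = 10$)
$V{\left(E \right)} = E + 2 E^{2}$ ($V{\left(E \right)} = \left(E^{2} + E^{2}\right) + E = 2 E^{2} + E = E + 2 E^{2}$)
$- \frac{50842}{V{\left(O{\left(2 \right)} 2 + 6 \right)}} = - \frac{50842}{\left(10 \cdot 2 + 6\right) \left(1 + 2 \left(10 \cdot 2 + 6\right)\right)} = - \frac{50842}{\left(20 + 6\right) \left(1 + 2 \left(20 + 6\right)\right)} = - \frac{50842}{26 \left(1 + 2 \cdot 26\right)} = - \frac{50842}{26 \left(1 + 52\right)} = - \frac{50842}{26 \cdot 53} = - \frac{50842}{1378} = \left(-50842\right) \frac{1}{1378} = - \frac{25421}{689}$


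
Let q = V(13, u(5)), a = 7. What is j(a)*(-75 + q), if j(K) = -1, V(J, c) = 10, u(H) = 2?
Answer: 65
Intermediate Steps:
q = 10
j(a)*(-75 + q) = -(-75 + 10) = -1*(-65) = 65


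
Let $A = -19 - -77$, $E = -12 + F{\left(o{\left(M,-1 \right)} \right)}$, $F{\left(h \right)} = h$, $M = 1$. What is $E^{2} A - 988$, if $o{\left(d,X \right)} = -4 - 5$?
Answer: $24590$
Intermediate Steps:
$o{\left(d,X \right)} = -9$ ($o{\left(d,X \right)} = -4 - 5 = -9$)
$E = -21$ ($E = -12 - 9 = -21$)
$A = 58$ ($A = -19 + 77 = 58$)
$E^{2} A - 988 = \left(-21\right)^{2} \cdot 58 - 988 = 441 \cdot 58 - 988 = 25578 - 988 = 24590$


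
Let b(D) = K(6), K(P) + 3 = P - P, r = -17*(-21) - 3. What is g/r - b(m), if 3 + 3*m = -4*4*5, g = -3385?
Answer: -2323/354 ≈ -6.5621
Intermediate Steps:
r = 354 (r = 357 - 3 = 354)
m = -83/3 (m = -1 + (-4*4*5)/3 = -1 + (-16*5)/3 = -1 + (1/3)*(-80) = -1 - 80/3 = -83/3 ≈ -27.667)
K(P) = -3 (K(P) = -3 + (P - P) = -3 + 0 = -3)
b(D) = -3
g/r - b(m) = -3385/354 - 1*(-3) = -3385*1/354 + 3 = -3385/354 + 3 = -2323/354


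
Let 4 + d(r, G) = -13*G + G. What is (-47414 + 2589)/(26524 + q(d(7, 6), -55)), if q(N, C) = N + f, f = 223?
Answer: -44825/26671 ≈ -1.6807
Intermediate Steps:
d(r, G) = -4 - 12*G (d(r, G) = -4 + (-13*G + G) = -4 - 12*G)
q(N, C) = 223 + N (q(N, C) = N + 223 = 223 + N)
(-47414 + 2589)/(26524 + q(d(7, 6), -55)) = (-47414 + 2589)/(26524 + (223 + (-4 - 12*6))) = -44825/(26524 + (223 + (-4 - 72))) = -44825/(26524 + (223 - 76)) = -44825/(26524 + 147) = -44825/26671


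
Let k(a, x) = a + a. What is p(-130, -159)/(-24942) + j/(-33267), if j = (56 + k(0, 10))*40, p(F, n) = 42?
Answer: -9544549/138290919 ≈ -0.069018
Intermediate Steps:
k(a, x) = 2*a
j = 2240 (j = (56 + 2*0)*40 = (56 + 0)*40 = 56*40 = 2240)
p(-130, -159)/(-24942) + j/(-33267) = 42/(-24942) + 2240/(-33267) = 42*(-1/24942) + 2240*(-1/33267) = -7/4157 - 2240/33267 = -9544549/138290919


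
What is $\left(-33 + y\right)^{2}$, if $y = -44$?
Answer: $5929$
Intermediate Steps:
$\left(-33 + y\right)^{2} = \left(-33 - 44\right)^{2} = \left(-77\right)^{2} = 5929$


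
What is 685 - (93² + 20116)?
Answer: -28080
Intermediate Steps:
685 - (93² + 20116) = 685 - (8649 + 20116) = 685 - 1*28765 = 685 - 28765 = -28080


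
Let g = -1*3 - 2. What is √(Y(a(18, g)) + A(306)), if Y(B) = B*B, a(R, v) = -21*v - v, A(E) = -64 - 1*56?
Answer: 2*√2995 ≈ 109.45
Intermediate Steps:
g = -5 (g = -3 - 2 = -5)
A(E) = -120 (A(E) = -64 - 56 = -120)
a(R, v) = -22*v
Y(B) = B²
√(Y(a(18, g)) + A(306)) = √((-22*(-5))² - 120) = √(110² - 120) = √(12100 - 120) = √11980 = 2*√2995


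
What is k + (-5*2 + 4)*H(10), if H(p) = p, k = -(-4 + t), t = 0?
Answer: -56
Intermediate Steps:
k = 4 (k = -(-4 + 0) = -1*(-4) = 4)
k + (-5*2 + 4)*H(10) = 4 + (-5*2 + 4)*10 = 4 + (-10 + 4)*10 = 4 - 6*10 = 4 - 60 = -56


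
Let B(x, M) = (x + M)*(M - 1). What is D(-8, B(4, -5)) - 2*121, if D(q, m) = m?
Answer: -236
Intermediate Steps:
B(x, M) = (-1 + M)*(M + x) (B(x, M) = (M + x)*(-1 + M) = (-1 + M)*(M + x))
D(-8, B(4, -5)) - 2*121 = ((-5)**2 - 1*(-5) - 1*4 - 5*4) - 2*121 = (25 + 5 - 4 - 20) - 242 = 6 - 242 = -236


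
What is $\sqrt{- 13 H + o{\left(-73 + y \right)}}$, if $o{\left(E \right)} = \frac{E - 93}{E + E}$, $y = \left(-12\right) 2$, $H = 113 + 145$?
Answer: $\frac{i \sqrt{31548571}}{97} \approx 57.905 i$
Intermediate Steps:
$H = 258$
$y = -24$
$o{\left(E \right)} = \frac{-93 + E}{2 E}$
$\sqrt{- 13 H + o{\left(-73 + y \right)}} = \sqrt{\left(-13\right) 258 + \frac{-93 - 97}{2 \left(-73 - 24\right)}} = \sqrt{-3354 + \frac{-93 - 97}{2 \left(-97\right)}} = \sqrt{-3354 + \frac{1}{2} \left(- \frac{1}{97}\right) \left(-190\right)} = \sqrt{-3354 + \frac{95}{97}} = \sqrt{- \frac{325243}{97}} = \frac{i \sqrt{31548571}}{97}$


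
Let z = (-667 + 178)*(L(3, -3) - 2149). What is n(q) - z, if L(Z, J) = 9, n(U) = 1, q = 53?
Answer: -1046459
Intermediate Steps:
z = 1046460 (z = (-667 + 178)*(9 - 2149) = -489*(-2140) = 1046460)
n(q) - z = 1 - 1*1046460 = 1 - 1046460 = -1046459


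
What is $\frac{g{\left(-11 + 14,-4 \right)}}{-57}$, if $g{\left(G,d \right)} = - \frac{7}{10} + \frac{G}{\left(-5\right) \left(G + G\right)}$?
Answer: $\frac{4}{285} \approx 0.014035$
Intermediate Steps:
$g{\left(G,d \right)} = - \frac{4}{5}$ ($g{\left(G,d \right)} = \left(-7\right) \frac{1}{10} + \frac{G}{\left(-5\right) 2 G} = - \frac{7}{10} + \frac{G}{\left(-10\right) G} = - \frac{7}{10} + G \left(- \frac{1}{10 G}\right) = - \frac{7}{10} - \frac{1}{10} = - \frac{4}{5}$)
$\frac{g{\left(-11 + 14,-4 \right)}}{-57} = \frac{1}{-57} \left(- \frac{4}{5}\right) = \left(- \frac{1}{57}\right) \left(- \frac{4}{5}\right) = \frac{4}{285}$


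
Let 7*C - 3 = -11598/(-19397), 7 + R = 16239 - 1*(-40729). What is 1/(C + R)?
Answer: 135779/7734177408 ≈ 1.7556e-5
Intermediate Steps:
R = 56961 (R = -7 + (16239 - 1*(-40729)) = -7 + (16239 + 40729) = -7 + 56968 = 56961)
C = 69789/135779 (C = 3/7 + (-11598/(-19397))/7 = 3/7 + (-11598*(-1/19397))/7 = 3/7 + (1/7)*(11598/19397) = 3/7 + 11598/135779 = 69789/135779 ≈ 0.51399)
1/(C + R) = 1/(69789/135779 + 56961) = 1/(7734177408/135779) = 135779/7734177408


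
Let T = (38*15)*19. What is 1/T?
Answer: 1/10830 ≈ 9.2336e-5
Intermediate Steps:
T = 10830 (T = 570*19 = 10830)
1/T = 1/10830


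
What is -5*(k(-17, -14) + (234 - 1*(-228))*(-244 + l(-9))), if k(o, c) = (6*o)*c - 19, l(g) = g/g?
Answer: 554285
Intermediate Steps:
l(g) = 1
k(o, c) = -19 + 6*c*o (k(o, c) = 6*c*o - 19 = -19 + 6*c*o)
-5*(k(-17, -14) + (234 - 1*(-228))*(-244 + l(-9))) = -5*((-19 + 6*(-14)*(-17)) + (234 - 1*(-228))*(-244 + 1)) = -5*((-19 + 1428) + (234 + 228)*(-243)) = -5*(1409 + 462*(-243)) = -5*(1409 - 112266) = -5*(-110857) = 554285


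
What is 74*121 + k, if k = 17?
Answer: 8971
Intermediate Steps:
74*121 + k = 74*121 + 17 = 8954 + 17 = 8971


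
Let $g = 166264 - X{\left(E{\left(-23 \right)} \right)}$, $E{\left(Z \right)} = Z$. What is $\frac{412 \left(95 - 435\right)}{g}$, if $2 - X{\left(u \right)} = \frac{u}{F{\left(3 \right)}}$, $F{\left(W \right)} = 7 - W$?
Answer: $- \frac{112064}{133005} \approx -0.84256$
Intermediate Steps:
$X{\left(u \right)} = 2 - \frac{u}{4}$ ($X{\left(u \right)} = 2 - \frac{u}{7 - 3} = 2 - \frac{u}{4}$)
$g = \frac{665025}{4}$ ($g = 166264 - \left(2 - - \frac{23}{4}\right) = 166264 - \left(2 + \frac{23}{4}\right) = 166264 - \frac{31}{4} = \frac{665025}{4} \approx 1.6626 \cdot 10^{5}$)
$\frac{412 \left(95 - 435\right)}{g} = \frac{412 \left(95 - 435\right)}{\frac{665025}{4}} = 412 \left(-340\right) \frac{4}{665025} = \left(-140080\right) \frac{4}{665025} = - \frac{112064}{133005}$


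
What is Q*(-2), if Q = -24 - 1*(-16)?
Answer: 16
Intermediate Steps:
Q = -8 (Q = -24 + 16 = -8)
Q*(-2) = -8*(-2) = 16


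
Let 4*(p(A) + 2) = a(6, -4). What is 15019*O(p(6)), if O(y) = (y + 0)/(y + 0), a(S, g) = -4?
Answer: 15019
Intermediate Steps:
p(A) = -3 (p(A) = -2 + (¼)*(-4) = -2 - 1 = -3)
O(y) = 1 (O(y) = y/y = 1)
15019*O(p(6)) = 15019*1 = 15019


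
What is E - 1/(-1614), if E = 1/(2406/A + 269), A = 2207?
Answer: 4158187/962087646 ≈ 0.0043220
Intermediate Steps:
E = 2207/596089 (E = 1/(2406/2207 + 269) = 1/(596089/2207) = 2207/596089 ≈ 0.0037025)
E - 1/(-1614) = 2207/596089 - 1/(-1614) = 2207/596089 - 1*(-1/1614) = 2207/596089 + 1/1614 = 4158187/962087646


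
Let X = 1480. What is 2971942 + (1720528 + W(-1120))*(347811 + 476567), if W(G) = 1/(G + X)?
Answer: 255306313046869/180 ≈ 1.4184e+12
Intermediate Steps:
W(G) = 1/(1480 + G) (W(G) = 1/(G + 1480) = 1/(1480 + G))
2971942 + (1720528 + W(-1120))*(347811 + 476567) = 2971942 + (1720528 + 1/(1480 - 1120))*(347811 + 476567) = 2971942 + (1720528 + 1/360)*824378 = 2971942 + (619390081/360)*824378 = 2971942 + 255305778097309/180 = 255306313046869/180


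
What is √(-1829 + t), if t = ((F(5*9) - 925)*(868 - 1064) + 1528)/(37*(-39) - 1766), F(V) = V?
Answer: I*√19392850221/3209 ≈ 43.396*I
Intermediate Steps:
t = -174008/3209 (t = ((5*9 - 925)*(868 - 1064) + 1528)/(37*(-39) - 1766) = ((45 - 925)*(-196) + 1528)/(-1443 - 1766) = (-880*(-196) + 1528)/(-3209) = (172480 + 1528)*(-1/3209) = 174008*(-1/3209) = -174008/3209 ≈ -54.225)
√(-1829 + t) = √(-1829 - 174008/3209) = √(-6043269/3209) = I*√19392850221/3209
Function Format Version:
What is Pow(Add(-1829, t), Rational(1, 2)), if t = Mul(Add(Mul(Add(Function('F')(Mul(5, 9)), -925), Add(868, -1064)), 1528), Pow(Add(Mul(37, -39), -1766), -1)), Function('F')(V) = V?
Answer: Mul(Rational(1, 3209), I, Pow(19392850221, Rational(1, 2))) ≈ Mul(43.396, I)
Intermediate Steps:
t = Rational(-174008, 3209) (t = Mul(Add(Mul(Add(Mul(5, 9), -925), Add(868, -1064)), 1528), Pow(Add(Mul(37, -39), -1766), -1)) = Mul(Add(Mul(Add(45, -925), -196), 1528), Pow(Add(-1443, -1766), -1)) = Mul(Add(Mul(-880, -196), 1528), Pow(-3209, -1)) = Mul(Add(172480, 1528), Rational(-1, 3209)) = Mul(174008, Rational(-1, 3209)) = Rational(-174008, 3209) ≈ -54.225)
Pow(Add(-1829, t), Rational(1, 2)) = Pow(Add(-1829, Rational(-174008, 3209)), Rational(1, 2)) = Pow(Rational(-6043269, 3209), Rational(1, 2)) = Mul(Rational(1, 3209), I, Pow(19392850221, Rational(1, 2)))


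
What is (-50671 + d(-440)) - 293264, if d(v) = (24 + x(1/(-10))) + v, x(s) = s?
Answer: -3443511/10 ≈ -3.4435e+5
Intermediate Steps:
d(v) = 239/10 + v (d(v) = (24 + 1/(-10)) + v = (24 - ⅒) + v = 239/10 + v)
(-50671 + d(-440)) - 293264 = (-50671 + (239/10 - 440)) - 293264 = (-50671 - 4161/10) - 293264 = -510871/10 - 293264 = -3443511/10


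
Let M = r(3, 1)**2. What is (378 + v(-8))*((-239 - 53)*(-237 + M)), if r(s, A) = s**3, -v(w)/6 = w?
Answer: -61200864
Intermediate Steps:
v(w) = -6*w
M = 729 (M = (3**3)**2 = 27**2 = 729)
(378 + v(-8))*((-239 - 53)*(-237 + M)) = (378 - 6*(-8))*((-239 - 53)*(-237 + 729)) = (378 + 48)*(-292*492) = 426*(-143664) = -61200864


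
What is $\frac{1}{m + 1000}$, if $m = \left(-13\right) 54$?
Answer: $\frac{1}{298} \approx 0.0033557$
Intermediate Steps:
$m = -702$
$\frac{1}{m + 1000} = \frac{1}{-702 + 1000} = \frac{1}{298}$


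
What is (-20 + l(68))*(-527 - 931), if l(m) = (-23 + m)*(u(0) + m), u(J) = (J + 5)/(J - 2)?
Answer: -4268295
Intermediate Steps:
u(J) = (5 + J)/(-2 + J)
l(m) = (-23 + m)*(-5/2 + m) (l(m) = (-23 + m)*((5 + 0)/(-2 + 0) + m) = (-23 + m)*(5/(-2) + m) = (-23 + m)*(-½*5 + m) = (-23 + m)*(-5/2 + m))
(-20 + l(68))*(-527 - 931) = (-20 + (115/2 + 68² - 51/2*68))*(-527 - 931) = (-20 + (115/2 + 4624 - 1734))*(-1458) = (-20 + 5895/2)*(-1458) = (5855/2)*(-1458) = -4268295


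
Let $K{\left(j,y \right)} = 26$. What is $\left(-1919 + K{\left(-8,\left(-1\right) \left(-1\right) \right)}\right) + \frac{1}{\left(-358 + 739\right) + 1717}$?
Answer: $- \frac{3971513}{2098} \approx -1893.0$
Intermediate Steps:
$\left(-1919 + K{\left(-8,\left(-1\right) \left(-1\right) \right)}\right) + \frac{1}{\left(-358 + 739\right) + 1717} = \left(-1919 + 26\right) + \frac{1}{\left(-358 + 739\right) + 1717} = -1893 + \frac{1}{381 + 1717} = -1893 + \frac{1}{2098} = - \frac{3971513}{2098}$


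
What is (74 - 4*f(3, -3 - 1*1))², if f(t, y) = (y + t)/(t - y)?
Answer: 272484/49 ≈ 5560.9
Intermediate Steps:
f(t, y) = (t + y)/(t - y)
(74 - 4*f(3, -3 - 1*1))² = (74 - 4*(3 + (-3 - 1*1))/(3 - (-3 - 1*1)))² = (74 - 4*(3 + (-3 - 1))/(3 - (-3 - 1)))² = (74 - 4*(3 - 4)/(3 - 1*(-4)))² = (74 - 4*(-1)/(3 + 4))² = (74 - 4*(-1)/7)² = (74 - 4*(-⅐))² = (74 + 4/7)² = (522/7)² = 272484/49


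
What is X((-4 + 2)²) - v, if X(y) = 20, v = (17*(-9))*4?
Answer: 632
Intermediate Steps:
v = -612 (v = -153*4 = -612)
X((-4 + 2)²) - v = 20 - 1*(-612) = 20 + 612 = 632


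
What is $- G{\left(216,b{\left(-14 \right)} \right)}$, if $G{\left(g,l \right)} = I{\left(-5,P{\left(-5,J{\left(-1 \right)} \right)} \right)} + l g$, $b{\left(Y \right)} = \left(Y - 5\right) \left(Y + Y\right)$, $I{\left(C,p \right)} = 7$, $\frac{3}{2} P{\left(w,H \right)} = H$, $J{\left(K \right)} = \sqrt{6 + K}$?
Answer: $-114919$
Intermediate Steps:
$P{\left(w,H \right)} = \frac{2 H}{3}$
$b{\left(Y \right)} = 2 Y \left(-5 + Y\right)$ ($b{\left(Y \right)} = \left(-5 + Y\right) 2 Y = 2 Y \left(-5 + Y\right)$)
$G{\left(g,l \right)} = 7 + g l$ ($G{\left(g,l \right)} = 7 + l g = 7 + g l$)
$- G{\left(216,b{\left(-14 \right)} \right)} = - (7 + 216 \cdot 2 \left(-14\right) \left(-5 - 14\right)) = - (7 + 216 \cdot 2 \left(-14\right) \left(-19\right)) = - (7 + 216 \cdot 532) = - (7 + 114912) = \left(-1\right) 114919 = -114919$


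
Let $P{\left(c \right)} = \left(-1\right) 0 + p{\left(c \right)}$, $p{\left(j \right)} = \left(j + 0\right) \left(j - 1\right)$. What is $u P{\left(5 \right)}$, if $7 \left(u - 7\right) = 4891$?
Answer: $\frac{98800}{7} \approx 14114.0$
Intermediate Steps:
$u = \frac{4940}{7}$ ($u = 7 + \frac{1}{7} \cdot 4891 = 7 + \frac{4891}{7} = \frac{4940}{7} \approx 705.71$)
$p{\left(j \right)} = j \left(-1 + j\right)$
$P{\left(c \right)} = c \left(-1 + c\right)$ ($P{\left(c \right)} = \left(-1\right) 0 + c \left(-1 + c\right) = 0 + c \left(-1 + c\right) = c \left(-1 + c\right)$)
$u P{\left(5 \right)} = \frac{4940 \cdot 5 \left(-1 + 5\right)}{7} = \frac{4940 \cdot 5 \cdot 4}{7} = \frac{4940}{7} \cdot 20 = \frac{98800}{7}$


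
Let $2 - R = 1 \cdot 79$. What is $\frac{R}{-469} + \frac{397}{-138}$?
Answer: $- \frac{25081}{9246} \approx -2.7126$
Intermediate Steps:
$R = -77$ ($R = 2 - 1 \cdot 79 = 2 - 79 = -77$)
$\frac{R}{-469} + \frac{397}{-138} = - \frac{77}{-469} + \frac{397}{-138} = \left(-77\right) \left(- \frac{1}{469}\right) + 397 \left(- \frac{1}{138}\right) = \frac{11}{67} - \frac{397}{138} = - \frac{25081}{9246}$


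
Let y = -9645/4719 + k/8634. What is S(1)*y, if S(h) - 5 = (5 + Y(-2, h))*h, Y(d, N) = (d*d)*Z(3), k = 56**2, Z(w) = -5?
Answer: 114126910/6790641 ≈ 16.806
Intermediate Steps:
k = 3136
y = -11412691/6790641 (y = -9645/4719 + 3136/8634 = -9645*1/4719 + 3136*(1/8634) = -3215/1573 + 1568/4317 = -11412691/6790641 ≈ -1.6807)
Y(d, N) = -5*d**2 (Y(d, N) = (d*d)*(-5) = d**2*(-5) = -5*d**2)
S(h) = 5 - 15*h (S(h) = 5 + (5 - 5*(-2)**2)*h = 5 + (5 - 5*4)*h = 5 + (5 - 20)*h = 5 - 15*h)
S(1)*y = (5 - 15*1)*(-11412691/6790641) = (5 - 15)*(-11412691/6790641) = -10*(-11412691/6790641) = 114126910/6790641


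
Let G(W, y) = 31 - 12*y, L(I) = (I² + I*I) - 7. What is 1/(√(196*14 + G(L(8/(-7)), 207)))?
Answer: √291/291 ≈ 0.058621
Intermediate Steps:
L(I) = -7 + 2*I² (L(I) = (I² + I²) - 7 = 2*I² - 7 = -7 + 2*I²)
1/(√(196*14 + G(L(8/(-7)), 207))) = 1/(√(196*14 + (31 - 12*207))) = 1/(√(2744 + (31 - 2484))) = 1/(√(2744 - 2453)) = 1/(√291) = √291/291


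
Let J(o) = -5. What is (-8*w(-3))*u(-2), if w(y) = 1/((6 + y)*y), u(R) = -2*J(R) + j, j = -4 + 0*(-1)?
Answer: 16/3 ≈ 5.3333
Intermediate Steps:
j = -4 (j = -4 + 0 = -4)
u(R) = 6 (u(R) = -2*(-5) - 4 = 10 - 4 = 6)
w(y) = 1/(y*(6 + y))
(-8*w(-3))*u(-2) = -8/((-3)*(6 - 3))*6 = -(-8)/(3*3)*6 = -8*(-⅑)*6 = (8/9)*6 = 16/3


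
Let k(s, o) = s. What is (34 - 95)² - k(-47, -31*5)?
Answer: 3768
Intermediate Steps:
(34 - 95)² - k(-47, -31*5) = (34 - 95)² - 1*(-47) = (-61)² + 47 = 3721 + 47 = 3768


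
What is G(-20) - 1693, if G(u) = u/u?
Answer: -1692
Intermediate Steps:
G(u) = 1
G(-20) - 1693 = 1 - 1693 = -1692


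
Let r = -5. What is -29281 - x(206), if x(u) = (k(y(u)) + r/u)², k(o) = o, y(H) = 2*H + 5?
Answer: -8620863125/42436 ≈ -2.0315e+5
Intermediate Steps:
y(H) = 5 + 2*H
x(u) = (5 - 5/u + 2*u)² (x(u) = ((5 + 2*u) - 5/u)² = (5 - 5/u + 2*u)²)
-29281 - x(206) = -29281 - (-5 + 206*(5 + 2*206))²/206² = -29281 - (-5 + 206*(5 + 412))²/42436 = -29281 - (-5 + 206*417)²/42436 = -29281 - (-5 + 85902)²/42436 = -29281 - 85897²/42436 = -29281 - 7378294609/42436 = -8620863125/42436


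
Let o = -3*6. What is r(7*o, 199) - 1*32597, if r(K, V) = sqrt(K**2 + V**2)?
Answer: -32597 + sqrt(55477) ≈ -32361.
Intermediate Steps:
o = -18
r(7*o, 199) - 1*32597 = sqrt((7*(-18))**2 + 199**2) - 1*32597 = sqrt((-126)**2 + 39601) - 32597 = sqrt(15876 + 39601) - 32597 = sqrt(55477) - 32597 = -32597 + sqrt(55477)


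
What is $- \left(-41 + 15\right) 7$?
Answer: $182$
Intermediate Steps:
$- \left(-41 + 15\right) 7 = - \left(-26\right) 7 = \left(-1\right) \left(-182\right) = 182$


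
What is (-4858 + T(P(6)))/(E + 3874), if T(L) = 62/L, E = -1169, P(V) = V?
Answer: -14543/8115 ≈ -1.7921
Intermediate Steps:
(-4858 + T(P(6)))/(E + 3874) = (-4858 + 62/6)/(-1169 + 3874) = (-4858 + 62*(⅙))/2705 = (-4858 + 31/3)*(1/2705) = -14543/3*1/2705 = -14543/8115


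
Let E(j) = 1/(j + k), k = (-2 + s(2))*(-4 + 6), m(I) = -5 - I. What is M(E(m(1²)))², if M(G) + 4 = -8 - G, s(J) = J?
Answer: 5041/36 ≈ 140.03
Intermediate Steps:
k = 0 (k = (-2 + 2)*(-4 + 6) = 0*2 = 0)
E(j) = 1/j (E(j) = 1/(j + 0) = 1/j)
M(G) = -12 - G (M(G) = -4 + (-8 - G) = -12 - G)
M(E(m(1²)))² = (-12 - 1/(-5 - 1*1²))² = (-12 - 1/(-5 - 1*1))² = (-12 - 1/(-5 - 1))² = (-12 - 1/(-6))² = (-12 - 1*(-⅙))² = (-12 + ⅙)² = (-71/6)² = 5041/36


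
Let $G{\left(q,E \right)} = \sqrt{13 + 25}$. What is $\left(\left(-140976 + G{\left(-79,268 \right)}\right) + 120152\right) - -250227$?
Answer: $229403 + \sqrt{38} \approx 2.2941 \cdot 10^{5}$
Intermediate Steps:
$G{\left(q,E \right)} = \sqrt{38}$
$\left(\left(-140976 + G{\left(-79,268 \right)}\right) + 120152\right) - -250227 = \left(\left(-140976 + \sqrt{38}\right) + 120152\right) - -250227 = \left(-20824 + \sqrt{38}\right) + 250227 = 229403 + \sqrt{38}$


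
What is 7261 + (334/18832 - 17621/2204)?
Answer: 37630248559/5188216 ≈ 7253.0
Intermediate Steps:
7261 + (334/18832 - 17621/2204) = 7261 + (334*(1/18832) - 17621*1/2204) = 7261 + (167/9416 - 17621/2204) = 7261 - 41387817/5188216 = 37630248559/5188216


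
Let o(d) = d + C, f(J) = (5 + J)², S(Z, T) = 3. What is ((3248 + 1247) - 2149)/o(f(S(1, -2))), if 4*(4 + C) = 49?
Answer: 552/17 ≈ 32.471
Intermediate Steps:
C = 33/4 (C = -4 + (¼)*49 = -4 + 49/4 = 33/4 ≈ 8.2500)
o(d) = 33/4 + d (o(d) = d + 33/4 = 33/4 + d)
((3248 + 1247) - 2149)/o(f(S(1, -2))) = ((3248 + 1247) - 2149)/(33/4 + (5 + 3)²) = (4495 - 2149)/(33/4 + 8²) = 2346/(33/4 + 64) = 2346/(289/4) = 2346*(4/289) = 552/17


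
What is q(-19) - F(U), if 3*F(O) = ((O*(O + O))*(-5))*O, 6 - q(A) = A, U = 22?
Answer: 106555/3 ≈ 35518.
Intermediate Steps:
q(A) = 6 - A
F(O) = -10*O³/3 (F(O) = (((O*(O + O))*(-5))*O)/3 = (((O*(2*O))*(-5))*O)/3 = (((2*O²)*(-5))*O)/3 = ((-10*O²)*O)/3 = (-10*O³)/3 = -10*O³/3)
q(-19) - F(U) = (6 - 1*(-19)) - (-10)*22³/3 = (6 + 19) - (-10)*10648/3 = 25 - 1*(-106480/3) = 25 + 106480/3 = 106555/3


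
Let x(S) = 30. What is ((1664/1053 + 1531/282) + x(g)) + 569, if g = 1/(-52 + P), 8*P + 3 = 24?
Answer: 4614155/7614 ≈ 606.01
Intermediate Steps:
P = 21/8 (P = -3/8 + (⅛)*24 = -3/8 + 3 = 21/8 ≈ 2.6250)
g = -8/395 (g = 1/(-52 + 21/8) = 1/(-395/8) = -8/395 ≈ -0.020253)
((1664/1053 + 1531/282) + x(g)) + 569 = ((1664/1053 + 1531/282) + 30) + 569 = ((1664*(1/1053) + 1531*(1/282)) + 30) + 569 = ((128/81 + 1531/282) + 30) + 569 = (53369/7614 + 30) + 569 = 281789/7614 + 569 = 4614155/7614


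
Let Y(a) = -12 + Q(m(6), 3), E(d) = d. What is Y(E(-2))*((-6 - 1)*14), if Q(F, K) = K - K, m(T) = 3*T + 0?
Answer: 1176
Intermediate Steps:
m(T) = 3*T
Q(F, K) = 0
Y(a) = -12 (Y(a) = -12 + 0 = -12)
Y(E(-2))*((-6 - 1)*14) = -12*(-6 - 1)*14 = -(-84)*14 = -12*(-98) = 1176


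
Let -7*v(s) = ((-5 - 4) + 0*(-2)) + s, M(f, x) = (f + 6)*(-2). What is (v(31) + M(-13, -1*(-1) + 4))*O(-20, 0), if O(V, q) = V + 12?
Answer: -608/7 ≈ -86.857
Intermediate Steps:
O(V, q) = 12 + V
M(f, x) = -12 - 2*f (M(f, x) = (6 + f)*(-2) = -12 - 2*f)
v(s) = 9/7 - s/7 (v(s) = -(((-5 - 4) + 0*(-2)) + s)/7 = -((-9 + 0) + s)/7 = -(-9 + s)/7 = 9/7 - s/7)
(v(31) + M(-13, -1*(-1) + 4))*O(-20, 0) = ((9/7 - ⅐*31) + (-12 - 2*(-13)))*(12 - 20) = ((9/7 - 31/7) + (-12 + 26))*(-8) = (-22/7 + 14)*(-8) = (76/7)*(-8) = -608/7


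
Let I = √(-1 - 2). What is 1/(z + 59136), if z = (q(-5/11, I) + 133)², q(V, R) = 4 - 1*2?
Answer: 1/77361 ≈ 1.2926e-5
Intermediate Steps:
I = I*√3 (I = √(-3) = I*√3 ≈ 1.732*I)
q(V, R) = 2 (q(V, R) = 4 - 2 = 2)
z = 18225 (z = (2 + 133)² = 135² = 18225)
1/(z + 59136) = 1/(18225 + 59136) = 1/77361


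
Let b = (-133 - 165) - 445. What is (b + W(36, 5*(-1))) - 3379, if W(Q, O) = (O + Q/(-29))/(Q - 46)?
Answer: -1195199/290 ≈ -4121.4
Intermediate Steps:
W(Q, O) = (O - Q/29)/(-46 + Q) (W(Q, O) = (O + Q*(-1/29))/(-46 + Q) = (O - Q/29)/(-46 + Q))
b = -743 (b = -298 - 445 = -743)
(b + W(36, 5*(-1))) - 3379 = (-743 + (5*(-1) - 1/29*36)/(-46 + 36)) - 3379 = (-743 + (-5 - 36/29)/(-10)) - 3379 = (-743 - ⅒*(-181/29)) - 3379 = (-743 + 181/290) - 3379 = -215289/290 - 3379 = -1195199/290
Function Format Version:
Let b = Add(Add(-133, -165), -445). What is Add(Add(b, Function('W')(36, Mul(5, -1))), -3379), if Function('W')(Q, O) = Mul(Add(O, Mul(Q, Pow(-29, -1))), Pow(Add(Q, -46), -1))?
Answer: Rational(-1195199, 290) ≈ -4121.4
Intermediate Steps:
Function('W')(Q, O) = Mul(Pow(Add(-46, Q), -1), Add(O, Mul(Rational(-1, 29), Q))) (Function('W')(Q, O) = Mul(Add(O, Mul(Q, Rational(-1, 29))), Pow(Add(-46, Q), -1)) = Mul(Add(O, Mul(Rational(-1, 29), Q)), Pow(Add(-46, Q), -1)) = Mul(Pow(Add(-46, Q), -1), Add(O, Mul(Rational(-1, 29), Q))))
b = -743 (b = Add(-298, -445) = -743)
Add(Add(b, Function('W')(36, Mul(5, -1))), -3379) = Add(Add(-743, Mul(Pow(Add(-46, 36), -1), Add(Mul(5, -1), Mul(Rational(-1, 29), 36)))), -3379) = Add(Add(-743, Mul(Pow(-10, -1), Add(-5, Rational(-36, 29)))), -3379) = Add(Add(-743, Mul(Rational(-1, 10), Rational(-181, 29))), -3379) = Add(Add(-743, Rational(181, 290)), -3379) = Add(Rational(-215289, 290), -3379) = Rational(-1195199, 290)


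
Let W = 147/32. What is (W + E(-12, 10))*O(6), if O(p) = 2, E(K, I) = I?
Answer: 467/16 ≈ 29.188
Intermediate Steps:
W = 147/32 (W = 147*(1/32) = 147/32 ≈ 4.5938)
(W + E(-12, 10))*O(6) = (147/32 + 10)*2 = (467/32)*2 = 467/16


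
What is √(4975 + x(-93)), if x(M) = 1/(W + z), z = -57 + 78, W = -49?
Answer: √975093/14 ≈ 70.533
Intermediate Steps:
z = 21
x(M) = -1/28 (x(M) = 1/(-49 + 21) = 1/(-28) = -1/28)
√(4975 + x(-93)) = √(4975 - 1/28) = √(139299/28) = √975093/14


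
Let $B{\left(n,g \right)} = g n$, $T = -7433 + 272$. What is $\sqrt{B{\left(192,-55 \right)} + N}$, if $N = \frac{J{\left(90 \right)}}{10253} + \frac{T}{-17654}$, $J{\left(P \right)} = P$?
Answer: $\frac{3 i \sqrt{784506316225730514}}{25858066} \approx 102.76 i$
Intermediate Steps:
$T = -7161$
$N = \frac{10715799}{25858066}$ ($N = \frac{90}{10253} - \frac{7161}{-17654} = 90 \cdot \frac{1}{10253} - - \frac{1023}{2522} = \frac{90}{10253} + \frac{1023}{2522} = \frac{10715799}{25858066} \approx 0.41441$)
$\sqrt{B{\left(192,-55 \right)} + N} = \sqrt{\left(-55\right) 192 + \frac{10715799}{25858066}} = \sqrt{-10560 + \frac{10715799}{25858066}} = \sqrt{- \frac{273050461161}{25858066}} = \frac{3 i \sqrt{784506316225730514}}{25858066}$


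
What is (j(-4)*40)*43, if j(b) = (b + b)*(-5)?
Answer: 68800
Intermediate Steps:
j(b) = -10*b (j(b) = (2*b)*(-5) = -10*b)
(j(-4)*40)*43 = (-10*(-4)*40)*43 = (40*40)*43 = 1600*43 = 68800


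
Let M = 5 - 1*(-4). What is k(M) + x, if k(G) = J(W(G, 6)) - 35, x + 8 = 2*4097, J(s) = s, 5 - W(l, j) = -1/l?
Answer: 73405/9 ≈ 8156.1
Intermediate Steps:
W(l, j) = 5 + 1/l (W(l, j) = 5 - (-1)/l = 5 + 1/l)
M = 9 (M = 5 + 4 = 9)
x = 8186 (x = -8 + 2*4097 = -8 + 8194 = 8186)
k(G) = -30 + 1/G (k(G) = (5 + 1/G) - 35 = -30 + 1/G)
k(M) + x = (-30 + 1/9) + 8186 = -269/9 + 8186 = 73405/9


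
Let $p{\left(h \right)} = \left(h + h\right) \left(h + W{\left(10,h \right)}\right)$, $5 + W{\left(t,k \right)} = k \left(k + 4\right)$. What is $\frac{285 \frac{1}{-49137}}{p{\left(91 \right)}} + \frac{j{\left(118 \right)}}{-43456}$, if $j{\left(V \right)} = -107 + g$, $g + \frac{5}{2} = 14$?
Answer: $\frac{355080946907}{161575112642944} \approx 0.0021976$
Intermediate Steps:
$g = \frac{23}{2}$ ($g = - \frac{5}{2} + 14 = \frac{23}{2} \approx 11.5$)
$W{\left(t,k \right)} = -5 + k \left(4 + k\right)$ ($W{\left(t,k \right)} = -5 + k \left(k + 4\right) = -5 + k \left(4 + k\right)$)
$p{\left(h \right)} = 2 h \left(-5 + h^{2} + 5 h\right)$ ($p{\left(h \right)} = \left(h + h\right) \left(h + \left(-5 + h^{2} + 4 h\right)\right) = 2 h \left(-5 + h^{2} + 5 h\right)$)
$j{\left(V \right)} = - \frac{191}{2}$ ($j{\left(V \right)} = -107 + \frac{23}{2} = - \frac{191}{2}$)
$\frac{285 \frac{1}{-49137}}{p{\left(91 \right)}} + \frac{j{\left(118 \right)}}{-43456} = \frac{285 \frac{1}{-49137}}{2 \cdot 91 \left(-5 + 91^{2} + 5 \cdot 91\right)} - \frac{191}{2 \left(-43456\right)} = \frac{285 \left(- \frac{1}{49137}\right)}{2 \cdot 91 \left(-5 + 8281 + 455\right)} - - \frac{191}{86912} = - \frac{95}{16379 \cdot 2 \cdot 91 \cdot 8731} + \frac{191}{86912} = - \frac{95}{16379 \cdot 1589042} + \frac{191}{86912} = \left(- \frac{95}{16379}\right) \frac{1}{1589042} + \frac{191}{86912} = - \frac{95}{26026918918} + \frac{191}{86912} = \frac{355080946907}{161575112642944}$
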